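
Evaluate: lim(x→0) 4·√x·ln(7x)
This is a 0·∞ indeterminate form.

Rewrite 0·∞ as a quotient (0/0 or ∞/∞ form), then apply L'Hôpital's rule:
  lim(x→0) 4·√x·ln(7x) = 0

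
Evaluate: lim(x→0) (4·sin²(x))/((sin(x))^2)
This is a 0/0 indeterminate form.

Apply L'Hôpital's rule: differentiate numerator and denominator separately.
  f(x) = 4·sin(x)^2   ⇒   f'(x) = 8·sin(x)·cos(x)
  g(x) = sin(x)^2   ⇒   g'(x) = 2·sin(x)·cos(x)
  lim(x→0) f'(x)/g'(x) = lim(x→0) (8·sin(x)·cos(x))/(2·sin(x)·cos(x))
  = 4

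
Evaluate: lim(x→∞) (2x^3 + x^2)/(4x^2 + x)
This is an ∞/∞ indeterminate form.

Apply L'Hôpital's rule: differentiate numerator and denominator separately.
  f(x) = 2·x^3 + x^2   ⇒   f'(x) = 6·x^2 + 2·x
  g(x) = 4·x^2 + x   ⇒   g'(x) = 8·x + 1
  lim(x→∞) f'(x)/g'(x) = lim(x→∞) (6·x^2 + 2·x)/(8·x + 1)
  = ∞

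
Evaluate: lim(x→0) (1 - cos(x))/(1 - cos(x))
This is a 0/0 indeterminate form.

Apply L'Hôpital's rule: differentiate numerator and denominator separately.
  f(x) = 1 - cos(x)   ⇒   f'(x) = sin(x)
  g(x) = 1 - cos(x)   ⇒   g'(x) = sin(x)
  lim(x→0) f'(x)/g'(x) = lim(x→0) (sin(x))/(sin(x))
  = 1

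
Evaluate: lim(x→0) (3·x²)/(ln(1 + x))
This is a 0/0 indeterminate form.

Apply L'Hôpital's rule: differentiate numerator and denominator separately.
  f(x) = 3·x^2   ⇒   f'(x) = 6·x
  g(x) = ln(x + 1)   ⇒   g'(x) = 1/(x + 1)
  lim(x→0) f'(x)/g'(x) = lim(x→0) (6·x)/(1/(x + 1))
  = 0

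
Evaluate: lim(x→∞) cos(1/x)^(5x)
This is an exponential indeterminate form.

For exponential indeterminate forms, take the natural log:
  Let L = lim(x→∞) cos(1/x)^(5x)
  Then ln(L) = lim(x→∞) [exponent × ln(base)]
  Evaluate using L'Hôpital or standard limits, then exponentiate.
  L = 1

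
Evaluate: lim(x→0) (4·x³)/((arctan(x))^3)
This is a 0/0 indeterminate form.

Apply L'Hôpital's rule: differentiate numerator and denominator separately.
  f(x) = 4·x^3   ⇒   f'(x) = 12·x^2
  g(x) = atan(x)^3   ⇒   g'(x) = 3·atan(x)^2/(x^2 + 1)
  lim(x→0) f'(x)/g'(x) = lim(x→0) (12·x^2)/(3·atan(x)^2/(x^2 + 1))
  = 4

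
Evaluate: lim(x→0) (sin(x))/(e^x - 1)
This is a 0/0 indeterminate form.

Apply L'Hôpital's rule: differentiate numerator and denominator separately.
  f(x) = sin(x)   ⇒   f'(x) = cos(x)
  g(x) = e^(x) - 1   ⇒   g'(x) = e^(x)
  lim(x→0) f'(x)/g'(x) = lim(x→0) (cos(x))/(e^(x))
  = 1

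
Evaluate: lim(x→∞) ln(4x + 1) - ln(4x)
This is an ∞-∞ indeterminate form.

Combine fractions or rationalize to convert ∞-∞ to 0/0 form:
  lim(x→∞) ln(4x + 1) - ln(4x) = 0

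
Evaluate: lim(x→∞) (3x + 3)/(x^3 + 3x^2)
This is an ∞/∞ indeterminate form.

Apply L'Hôpital's rule: differentiate numerator and denominator separately.
  f(x) = 3·x + 3   ⇒   f'(x) = 3
  g(x) = x^3 + 3·x^2   ⇒   g'(x) = 3·x^2 + 6·x
  lim(x→∞) f'(x)/g'(x) = lim(x→∞) (3)/(3·x^2 + 6·x)
  = 0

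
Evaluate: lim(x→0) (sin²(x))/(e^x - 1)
This is a 0/0 indeterminate form.

Apply L'Hôpital's rule: differentiate numerator and denominator separately.
  f(x) = sin(x)^2   ⇒   f'(x) = 2·sin(x)·cos(x)
  g(x) = e^(x) - 1   ⇒   g'(x) = e^(x)
  lim(x→0) f'(x)/g'(x) = lim(x→0) (2·sin(x)·cos(x))/(e^(x))
  = 0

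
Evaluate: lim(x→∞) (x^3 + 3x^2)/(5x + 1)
This is an ∞/∞ indeterminate form.

Apply L'Hôpital's rule: differentiate numerator and denominator separately.
  f(x) = x^3 + 3·x^2   ⇒   f'(x) = 3·x^2 + 6·x
  g(x) = 5·x + 1   ⇒   g'(x) = 5
  lim(x→∞) f'(x)/g'(x) = lim(x→∞) (3·x^2 + 6·x)/(5)
  = ∞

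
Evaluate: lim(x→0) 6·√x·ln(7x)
This is a 0·∞ indeterminate form.

Rewrite 0·∞ as a quotient (0/0 or ∞/∞ form), then apply L'Hôpital's rule:
  lim(x→0) 6·√x·ln(7x) = 0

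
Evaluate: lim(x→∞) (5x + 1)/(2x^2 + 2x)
This is an ∞/∞ indeterminate form.

Apply L'Hôpital's rule: differentiate numerator and denominator separately.
  f(x) = 5·x + 1   ⇒   f'(x) = 5
  g(x) = 2·x^2 + 2·x   ⇒   g'(x) = 4·x + 2
  lim(x→∞) f'(x)/g'(x) = lim(x→∞) (5)/(4·x + 2)
  = 0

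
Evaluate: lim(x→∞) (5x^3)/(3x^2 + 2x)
This is an ∞/∞ indeterminate form.

Apply L'Hôpital's rule: differentiate numerator and denominator separately.
  f(x) = 5·x^3   ⇒   f'(x) = 15·x^2
  g(x) = 3·x^2 + 2·x   ⇒   g'(x) = 6·x + 2
  lim(x→∞) f'(x)/g'(x) = lim(x→∞) (15·x^2)/(6·x + 2)
  = ∞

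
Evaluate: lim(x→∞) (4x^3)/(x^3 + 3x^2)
This is an ∞/∞ indeterminate form.

Apply L'Hôpital's rule: differentiate numerator and denominator separately.
  f(x) = 4·x^3   ⇒   f'(x) = 12·x^2
  g(x) = x^3 + 3·x^2   ⇒   g'(x) = 3·x^2 + 6·x
  lim(x→∞) f'(x)/g'(x) = lim(x→∞) (12·x^2)/(3·x^2 + 6·x)
  = 4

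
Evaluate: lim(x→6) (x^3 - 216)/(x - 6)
This is a standard limit.

Factor or rationalize the expression:
  lim(x→6) (x^3 - 216)/(x - 6) = 108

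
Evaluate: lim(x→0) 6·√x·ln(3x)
This is a 0·∞ indeterminate form.

Rewrite 0·∞ as a quotient (0/0 or ∞/∞ form), then apply L'Hôpital's rule:
  lim(x→0) 6·√x·ln(3x) = 0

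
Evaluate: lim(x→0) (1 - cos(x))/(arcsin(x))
This is a 0/0 indeterminate form.

Apply L'Hôpital's rule: differentiate numerator and denominator separately.
  f(x) = 1 - cos(x)   ⇒   f'(x) = sin(x)
  g(x) = asin(x)   ⇒   g'(x) = 1/sqrt(1 - x^2)
  lim(x→0) f'(x)/g'(x) = lim(x→0) (sin(x))/(1/sqrt(1 - x^2))
  = 0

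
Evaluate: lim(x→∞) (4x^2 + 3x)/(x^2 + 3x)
This is an ∞/∞ indeterminate form.

Apply L'Hôpital's rule: differentiate numerator and denominator separately.
  f(x) = 4·x^2 + 3·x   ⇒   f'(x) = 8·x + 3
  g(x) = x^2 + 3·x   ⇒   g'(x) = 2·x + 3
  lim(x→∞) f'(x)/g'(x) = lim(x→∞) (8·x + 3)/(2·x + 3)
  = 4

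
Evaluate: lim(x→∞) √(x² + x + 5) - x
This is an ∞-∞ indeterminate form.

Combine fractions or rationalize to convert ∞-∞ to 0/0 form:
  lim(x→∞) √(x² + x + 5) - x = 1/2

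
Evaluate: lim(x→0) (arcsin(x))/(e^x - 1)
This is a 0/0 indeterminate form.

Apply L'Hôpital's rule: differentiate numerator and denominator separately.
  f(x) = asin(x)   ⇒   f'(x) = 1/sqrt(1 - x^2)
  g(x) = e^(x) - 1   ⇒   g'(x) = e^(x)
  lim(x→0) f'(x)/g'(x) = lim(x→0) (1/sqrt(1 - x^2))/(e^(x))
  = 1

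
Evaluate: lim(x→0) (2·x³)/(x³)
This is a 0/0 indeterminate form.

Apply L'Hôpital's rule: differentiate numerator and denominator separately.
  f(x) = 2·x^3   ⇒   f'(x) = 6·x^2
  g(x) = x^3   ⇒   g'(x) = 3·x^2
  lim(x→0) f'(x)/g'(x) = lim(x→0) (6·x^2)/(3·x^2)
  = 2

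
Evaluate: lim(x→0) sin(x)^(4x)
This is an exponential indeterminate form.

For exponential indeterminate forms, take the natural log:
  Let L = lim(x→0) sin(x)^(4x)
  Then ln(L) = lim(x→0) [exponent × ln(base)]
  Evaluate using L'Hôpital or standard limits, then exponentiate.
  L = 1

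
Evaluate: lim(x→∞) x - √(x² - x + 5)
This is an ∞-∞ indeterminate form.

Combine fractions or rationalize to convert ∞-∞ to 0/0 form:
  lim(x→∞) x - √(x² - x + 5) = 1/2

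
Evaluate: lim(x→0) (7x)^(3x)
This is an exponential indeterminate form.

For exponential indeterminate forms, take the natural log:
  Let L = lim(x→0) (7x)^(3x)
  Then ln(L) = lim(x→0) [exponent × ln(base)]
  Evaluate using L'Hôpital or standard limits, then exponentiate.
  L = 1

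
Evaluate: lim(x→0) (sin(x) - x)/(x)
This is a 0/0 indeterminate form.

Apply L'Hôpital's rule: differentiate numerator and denominator separately.
  f(x) = -x + sin(x)   ⇒   f'(x) = cos(x) - 1
  g(x) = x   ⇒   g'(x) = 1
  lim(x→0) f'(x)/g'(x) = lim(x→0) (cos(x) - 1)/(1)
  = 0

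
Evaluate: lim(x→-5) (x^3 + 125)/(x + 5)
This is a standard limit.

Factor or rationalize the expression:
  lim(x→-5) (x^3 + 125)/(x + 5) = 75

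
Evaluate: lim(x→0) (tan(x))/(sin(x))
This is a 0/0 indeterminate form.

Apply L'Hôpital's rule: differentiate numerator and denominator separately.
  f(x) = tan(x)   ⇒   f'(x) = tan(x)^2 + 1
  g(x) = sin(x)   ⇒   g'(x) = cos(x)
  lim(x→0) f'(x)/g'(x) = lim(x→0) (tan(x)^2 + 1)/(cos(x))
  = 1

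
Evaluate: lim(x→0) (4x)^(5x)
This is an exponential indeterminate form.

For exponential indeterminate forms, take the natural log:
  Let L = lim(x→0) (4x)^(5x)
  Then ln(L) = lim(x→0) [exponent × ln(base)]
  Evaluate using L'Hôpital or standard limits, then exponentiate.
  L = 1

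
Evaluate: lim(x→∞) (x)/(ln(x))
This is an ∞/∞ indeterminate form.

Apply L'Hôpital's rule: differentiate numerator and denominator separately.
  f(x) = x   ⇒   f'(x) = 1
  g(x) = ln(x)   ⇒   g'(x) = 1/x
  lim(x→∞) f'(x)/g'(x) = lim(x→∞) (1)/(1/x)
  = ∞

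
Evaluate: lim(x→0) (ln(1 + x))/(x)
This is a 0/0 indeterminate form.

Apply L'Hôpital's rule: differentiate numerator and denominator separately.
  f(x) = ln(x + 1)   ⇒   f'(x) = 1/(x + 1)
  g(x) = x   ⇒   g'(x) = 1
  lim(x→0) f'(x)/g'(x) = lim(x→0) (1/(x + 1))/(1)
  = 1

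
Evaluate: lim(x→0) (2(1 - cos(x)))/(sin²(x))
This is a 0/0 indeterminate form.

Apply L'Hôpital's rule: differentiate numerator and denominator separately.
  f(x) = 2 - 2·cos(x)   ⇒   f'(x) = 2·sin(x)
  g(x) = sin(x)^2   ⇒   g'(x) = 2·sin(x)·cos(x)
  lim(x→0) f'(x)/g'(x) = lim(x→0) (2·sin(x))/(2·sin(x)·cos(x))
  = 1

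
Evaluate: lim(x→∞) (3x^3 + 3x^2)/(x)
This is an ∞/∞ indeterminate form.

Apply L'Hôpital's rule: differentiate numerator and denominator separately.
  f(x) = 3·x^3 + 3·x^2   ⇒   f'(x) = 9·x^2 + 6·x
  g(x) = x   ⇒   g'(x) = 1
  lim(x→∞) f'(x)/g'(x) = lim(x→∞) (9·x^2 + 6·x)/(1)
  = ∞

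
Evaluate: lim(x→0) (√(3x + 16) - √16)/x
This is a standard limit.

Factor or rationalize the expression:
  lim(x→0) (√(3x + 16) - √16)/x = 3/8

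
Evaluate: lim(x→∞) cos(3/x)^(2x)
This is an exponential indeterminate form.

For exponential indeterminate forms, take the natural log:
  Let L = lim(x→∞) cos(3/x)^(2x)
  Then ln(L) = lim(x→∞) [exponent × ln(base)]
  Evaluate using L'Hôpital or standard limits, then exponentiate.
  L = 1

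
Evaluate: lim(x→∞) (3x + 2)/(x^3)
This is an ∞/∞ indeterminate form.

Apply L'Hôpital's rule: differentiate numerator and denominator separately.
  f(x) = 3·x + 2   ⇒   f'(x) = 3
  g(x) = x^3   ⇒   g'(x) = 3·x^2
  lim(x→∞) f'(x)/g'(x) = lim(x→∞) (3)/(3·x^2)
  = 0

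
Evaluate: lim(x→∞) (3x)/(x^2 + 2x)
This is an ∞/∞ indeterminate form.

Apply L'Hôpital's rule: differentiate numerator and denominator separately.
  f(x) = 3·x   ⇒   f'(x) = 3
  g(x) = x^2 + 2·x   ⇒   g'(x) = 2·x + 2
  lim(x→∞) f'(x)/g'(x) = lim(x→∞) (3)/(2·x + 2)
  = 0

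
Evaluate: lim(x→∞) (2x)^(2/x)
This is an exponential indeterminate form.

For exponential indeterminate forms, take the natural log:
  Let L = lim(x→∞) (2x)^(2/x)
  Then ln(L) = lim(x→∞) [exponent × ln(base)]
  Evaluate using L'Hôpital or standard limits, then exponentiate.
  L = 1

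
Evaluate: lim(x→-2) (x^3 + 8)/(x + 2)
This is a standard limit.

Factor or rationalize the expression:
  lim(x→-2) (x^3 + 8)/(x + 2) = 12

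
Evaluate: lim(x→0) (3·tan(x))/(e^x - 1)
This is a 0/0 indeterminate form.

Apply L'Hôpital's rule: differentiate numerator and denominator separately.
  f(x) = 3·tan(x)   ⇒   f'(x) = 3·tan(x)^2 + 3
  g(x) = e^(x) - 1   ⇒   g'(x) = e^(x)
  lim(x→0) f'(x)/g'(x) = lim(x→0) (3·tan(x)^2 + 3)/(e^(x))
  = 3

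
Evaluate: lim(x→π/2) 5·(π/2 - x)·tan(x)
This is a 0·∞ indeterminate form.

Rewrite 0·∞ as a quotient (0/0 or ∞/∞ form), then apply L'Hôpital's rule:
  lim(x→π/2) 5·(π/2 - x)·tan(x) = 5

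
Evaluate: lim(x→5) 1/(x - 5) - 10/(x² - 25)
This is an ∞-∞ indeterminate form.

Combine fractions or rationalize to convert ∞-∞ to 0/0 form:
  lim(x→5) 1/(x - 5) - 10/(x² - 25) = 1/10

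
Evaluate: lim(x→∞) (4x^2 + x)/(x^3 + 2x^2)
This is an ∞/∞ indeterminate form.

Apply L'Hôpital's rule: differentiate numerator and denominator separately.
  f(x) = 4·x^2 + x   ⇒   f'(x) = 8·x + 1
  g(x) = x^3 + 2·x^2   ⇒   g'(x) = 3·x^2 + 4·x
  lim(x→∞) f'(x)/g'(x) = lim(x→∞) (8·x + 1)/(3·x^2 + 4·x)
  = 0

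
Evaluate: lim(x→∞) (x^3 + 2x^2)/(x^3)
This is an ∞/∞ indeterminate form.

Apply L'Hôpital's rule: differentiate numerator and denominator separately.
  f(x) = x^3 + 2·x^2   ⇒   f'(x) = 3·x^2 + 4·x
  g(x) = x^3   ⇒   g'(x) = 3·x^2
  lim(x→∞) f'(x)/g'(x) = lim(x→∞) (3·x^2 + 4·x)/(3·x^2)
  = 1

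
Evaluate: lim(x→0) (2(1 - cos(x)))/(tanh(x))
This is a 0/0 indeterminate form.

Apply L'Hôpital's rule: differentiate numerator and denominator separately.
  f(x) = 2 - 2·cos(x)   ⇒   f'(x) = 2·sin(x)
  g(x) = tanh(x)   ⇒   g'(x) = 1 - tanh(x)^2
  lim(x→0) f'(x)/g'(x) = lim(x→0) (2·sin(x))/(1 - tanh(x)^2)
  = 0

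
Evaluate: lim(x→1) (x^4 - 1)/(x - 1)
This is a standard limit.

Factor or rationalize the expression:
  lim(x→1) (x^4 - 1)/(x - 1) = 4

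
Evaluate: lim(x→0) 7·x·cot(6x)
This is a 0·∞ indeterminate form.

Rewrite 0·∞ as a quotient (0/0 or ∞/∞ form), then apply L'Hôpital's rule:
  lim(x→0) 7·x·cot(6x) = 7/6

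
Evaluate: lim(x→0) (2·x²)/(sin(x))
This is a 0/0 indeterminate form.

Apply L'Hôpital's rule: differentiate numerator and denominator separately.
  f(x) = 2·x^2   ⇒   f'(x) = 4·x
  g(x) = sin(x)   ⇒   g'(x) = cos(x)
  lim(x→0) f'(x)/g'(x) = lim(x→0) (4·x)/(cos(x))
  = 0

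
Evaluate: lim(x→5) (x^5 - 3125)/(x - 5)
This is a standard limit.

Factor or rationalize the expression:
  lim(x→5) (x^5 - 3125)/(x - 5) = 3125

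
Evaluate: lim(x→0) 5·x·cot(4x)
This is a 0·∞ indeterminate form.

Rewrite 0·∞ as a quotient (0/0 or ∞/∞ form), then apply L'Hôpital's rule:
  lim(x→0) 5·x·cot(4x) = 5/4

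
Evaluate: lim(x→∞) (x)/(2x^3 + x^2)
This is an ∞/∞ indeterminate form.

Apply L'Hôpital's rule: differentiate numerator and denominator separately.
  f(x) = x   ⇒   f'(x) = 1
  g(x) = 2·x^3 + x^2   ⇒   g'(x) = 6·x^2 + 2·x
  lim(x→∞) f'(x)/g'(x) = lim(x→∞) (1)/(6·x^2 + 2·x)
  = 0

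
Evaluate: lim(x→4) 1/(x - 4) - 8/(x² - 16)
This is an ∞-∞ indeterminate form.

Combine fractions or rationalize to convert ∞-∞ to 0/0 form:
  lim(x→4) 1/(x - 4) - 8/(x² - 16) = 1/8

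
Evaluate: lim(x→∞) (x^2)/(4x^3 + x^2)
This is an ∞/∞ indeterminate form.

Apply L'Hôpital's rule: differentiate numerator and denominator separately.
  f(x) = x^2   ⇒   f'(x) = 2·x
  g(x) = 4·x^3 + x^2   ⇒   g'(x) = 12·x^2 + 2·x
  lim(x→∞) f'(x)/g'(x) = lim(x→∞) (2·x)/(12·x^2 + 2·x)
  = 0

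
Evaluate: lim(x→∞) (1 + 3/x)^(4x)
This is an exponential indeterminate form.

For exponential indeterminate forms, take the natural log:
  Let L = lim(x→∞) (1 + 3/x)^(4x)
  Then ln(L) = lim(x→∞) [exponent × ln(base)]
  Evaluate using L'Hôpital or standard limits, then exponentiate.
  L = e^(12)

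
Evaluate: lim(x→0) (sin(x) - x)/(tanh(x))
This is a 0/0 indeterminate form.

Apply L'Hôpital's rule: differentiate numerator and denominator separately.
  f(x) = -x + sin(x)   ⇒   f'(x) = cos(x) - 1
  g(x) = tanh(x)   ⇒   g'(x) = 1 - tanh(x)^2
  lim(x→0) f'(x)/g'(x) = lim(x→0) (cos(x) - 1)/(1 - tanh(x)^2)
  = 0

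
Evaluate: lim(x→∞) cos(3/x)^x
This is an exponential indeterminate form.

For exponential indeterminate forms, take the natural log:
  Let L = lim(x→∞) cos(3/x)^x
  Then ln(L) = lim(x→∞) [exponent × ln(base)]
  Evaluate using L'Hôpital or standard limits, then exponentiate.
  L = 1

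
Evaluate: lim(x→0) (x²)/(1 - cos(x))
This is a 0/0 indeterminate form.

Apply L'Hôpital's rule: differentiate numerator and denominator separately.
  f(x) = x^2   ⇒   f'(x) = 2·x
  g(x) = 1 - cos(x)   ⇒   g'(x) = sin(x)
  lim(x→0) f'(x)/g'(x) = lim(x→0) (2·x)/(sin(x))
  = 2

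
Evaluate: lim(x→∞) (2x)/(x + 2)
This is an ∞/∞ indeterminate form.

Apply L'Hôpital's rule: differentiate numerator and denominator separately.
  f(x) = 2·x   ⇒   f'(x) = 2
  g(x) = x + 2   ⇒   g'(x) = 1
  lim(x→∞) f'(x)/g'(x) = lim(x→∞) (2)/(1)
  = 2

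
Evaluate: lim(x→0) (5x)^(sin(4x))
This is an exponential indeterminate form.

For exponential indeterminate forms, take the natural log:
  Let L = lim(x→0) (5x)^(sin(4x))
  Then ln(L) = lim(x→0) [exponent × ln(base)]
  Evaluate using L'Hôpital or standard limits, then exponentiate.
  L = 1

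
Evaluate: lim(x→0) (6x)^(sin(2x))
This is an exponential indeterminate form.

For exponential indeterminate forms, take the natural log:
  Let L = lim(x→0) (6x)^(sin(2x))
  Then ln(L) = lim(x→0) [exponent × ln(base)]
  Evaluate using L'Hôpital or standard limits, then exponentiate.
  L = 1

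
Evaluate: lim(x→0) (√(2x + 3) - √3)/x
This is a standard limit.

Factor or rationalize the expression:
  lim(x→0) (√(2x + 3) - √3)/x = sqrt(3)/3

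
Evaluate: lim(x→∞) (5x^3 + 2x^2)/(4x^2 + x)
This is an ∞/∞ indeterminate form.

Apply L'Hôpital's rule: differentiate numerator and denominator separately.
  f(x) = 5·x^3 + 2·x^2   ⇒   f'(x) = 15·x^2 + 4·x
  g(x) = 4·x^2 + x   ⇒   g'(x) = 8·x + 1
  lim(x→∞) f'(x)/g'(x) = lim(x→∞) (15·x^2 + 4·x)/(8·x + 1)
  = ∞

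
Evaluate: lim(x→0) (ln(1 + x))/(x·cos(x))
This is a 0/0 indeterminate form.

Apply L'Hôpital's rule: differentiate numerator and denominator separately.
  f(x) = ln(x + 1)   ⇒   f'(x) = 1/(x + 1)
  g(x) = x·cos(x)   ⇒   g'(x) = -x·sin(x) + cos(x)
  lim(x→0) f'(x)/g'(x) = lim(x→0) (1/(x + 1))/(-x·sin(x) + cos(x))
  = 1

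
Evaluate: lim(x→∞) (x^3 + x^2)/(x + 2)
This is an ∞/∞ indeterminate form.

Apply L'Hôpital's rule: differentiate numerator and denominator separately.
  f(x) = x^3 + x^2   ⇒   f'(x) = 3·x^2 + 2·x
  g(x) = x + 2   ⇒   g'(x) = 1
  lim(x→∞) f'(x)/g'(x) = lim(x→∞) (3·x^2 + 2·x)/(1)
  = ∞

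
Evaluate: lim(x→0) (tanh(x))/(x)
This is a 0/0 indeterminate form.

Apply L'Hôpital's rule: differentiate numerator and denominator separately.
  f(x) = tanh(x)   ⇒   f'(x) = 1 - tanh(x)^2
  g(x) = x   ⇒   g'(x) = 1
  lim(x→0) f'(x)/g'(x) = lim(x→0) (1 - tanh(x)^2)/(1)
  = 1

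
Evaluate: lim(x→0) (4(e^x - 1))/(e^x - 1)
This is a 0/0 indeterminate form.

Apply L'Hôpital's rule: differentiate numerator and denominator separately.
  f(x) = 4·e^(x) - 4   ⇒   f'(x) = 4·e^(x)
  g(x) = e^(x) - 1   ⇒   g'(x) = e^(x)
  lim(x→0) f'(x)/g'(x) = lim(x→0) (4·e^(x))/(e^(x))
  = 4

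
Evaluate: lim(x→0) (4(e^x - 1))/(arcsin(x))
This is a 0/0 indeterminate form.

Apply L'Hôpital's rule: differentiate numerator and denominator separately.
  f(x) = 4·e^(x) - 4   ⇒   f'(x) = 4·e^(x)
  g(x) = asin(x)   ⇒   g'(x) = 1/sqrt(1 - x^2)
  lim(x→0) f'(x)/g'(x) = lim(x→0) (4·e^(x))/(1/sqrt(1 - x^2))
  = 4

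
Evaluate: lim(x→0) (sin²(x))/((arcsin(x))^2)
This is a 0/0 indeterminate form.

Apply L'Hôpital's rule: differentiate numerator and denominator separately.
  f(x) = sin(x)^2   ⇒   f'(x) = 2·sin(x)·cos(x)
  g(x) = asin(x)^2   ⇒   g'(x) = 2·asin(x)/sqrt(1 - x^2)
  lim(x→0) f'(x)/g'(x) = lim(x→0) (2·sin(x)·cos(x))/(2·asin(x)/sqrt(1 - x^2))
  = 1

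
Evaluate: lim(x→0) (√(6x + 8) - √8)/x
This is a standard limit.

Factor or rationalize the expression:
  lim(x→0) (√(6x + 8) - √8)/x = 3·sqrt(2)/4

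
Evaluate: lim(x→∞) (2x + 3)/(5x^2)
This is an ∞/∞ indeterminate form.

Apply L'Hôpital's rule: differentiate numerator and denominator separately.
  f(x) = 2·x + 3   ⇒   f'(x) = 2
  g(x) = 5·x^2   ⇒   g'(x) = 10·x
  lim(x→∞) f'(x)/g'(x) = lim(x→∞) (2)/(10·x)
  = 0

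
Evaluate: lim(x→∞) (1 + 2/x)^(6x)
This is an exponential indeterminate form.

For exponential indeterminate forms, take the natural log:
  Let L = lim(x→∞) (1 + 2/x)^(6x)
  Then ln(L) = lim(x→∞) [exponent × ln(base)]
  Evaluate using L'Hôpital or standard limits, then exponentiate.
  L = e^(12)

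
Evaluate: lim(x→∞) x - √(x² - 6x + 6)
This is an ∞-∞ indeterminate form.

Combine fractions or rationalize to convert ∞-∞ to 0/0 form:
  lim(x→∞) x - √(x² - 6x + 6) = 3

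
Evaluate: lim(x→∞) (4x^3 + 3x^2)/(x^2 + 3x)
This is an ∞/∞ indeterminate form.

Apply L'Hôpital's rule: differentiate numerator and denominator separately.
  f(x) = 4·x^3 + 3·x^2   ⇒   f'(x) = 12·x^2 + 6·x
  g(x) = x^2 + 3·x   ⇒   g'(x) = 2·x + 3
  lim(x→∞) f'(x)/g'(x) = lim(x→∞) (12·x^2 + 6·x)/(2·x + 3)
  = ∞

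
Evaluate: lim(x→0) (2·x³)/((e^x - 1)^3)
This is a 0/0 indeterminate form.

Apply L'Hôpital's rule: differentiate numerator and denominator separately.
  f(x) = 2·x^3   ⇒   f'(x) = 6·x^2
  g(x) = (e^(x) - 1)^3   ⇒   g'(x) = 3·(e^(x) - 1)^2·e^(x)
  lim(x→0) f'(x)/g'(x) = lim(x→0) (6·x^2)/(3·(e^(x) - 1)^2·e^(x))
  = 2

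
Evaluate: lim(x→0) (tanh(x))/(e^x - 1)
This is a 0/0 indeterminate form.

Apply L'Hôpital's rule: differentiate numerator and denominator separately.
  f(x) = tanh(x)   ⇒   f'(x) = 1 - tanh(x)^2
  g(x) = e^(x) - 1   ⇒   g'(x) = e^(x)
  lim(x→0) f'(x)/g'(x) = lim(x→0) (1 - tanh(x)^2)/(e^(x))
  = 1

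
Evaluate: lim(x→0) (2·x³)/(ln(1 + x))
This is a 0/0 indeterminate form.

Apply L'Hôpital's rule: differentiate numerator and denominator separately.
  f(x) = 2·x^3   ⇒   f'(x) = 6·x^2
  g(x) = ln(x + 1)   ⇒   g'(x) = 1/(x + 1)
  lim(x→0) f'(x)/g'(x) = lim(x→0) (6·x^2)/(1/(x + 1))
  = 0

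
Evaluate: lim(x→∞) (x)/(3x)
This is an ∞/∞ indeterminate form.

Apply L'Hôpital's rule: differentiate numerator and denominator separately.
  f(x) = x   ⇒   f'(x) = 1
  g(x) = 3·x   ⇒   g'(x) = 3
  lim(x→∞) f'(x)/g'(x) = lim(x→∞) (1)/(3)
  = 1/3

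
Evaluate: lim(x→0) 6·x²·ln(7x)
This is a 0·∞ indeterminate form.

Rewrite 0·∞ as a quotient (0/0 or ∞/∞ form), then apply L'Hôpital's rule:
  lim(x→0) 6·x²·ln(7x) = 0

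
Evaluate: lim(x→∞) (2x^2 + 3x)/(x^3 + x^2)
This is an ∞/∞ indeterminate form.

Apply L'Hôpital's rule: differentiate numerator and denominator separately.
  f(x) = 2·x^2 + 3·x   ⇒   f'(x) = 4·x + 3
  g(x) = x^3 + x^2   ⇒   g'(x) = 3·x^2 + 2·x
  lim(x→∞) f'(x)/g'(x) = lim(x→∞) (4·x + 3)/(3·x^2 + 2·x)
  = 0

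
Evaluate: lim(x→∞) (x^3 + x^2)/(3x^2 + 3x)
This is an ∞/∞ indeterminate form.

Apply L'Hôpital's rule: differentiate numerator and denominator separately.
  f(x) = x^3 + x^2   ⇒   f'(x) = 3·x^2 + 2·x
  g(x) = 3·x^2 + 3·x   ⇒   g'(x) = 6·x + 3
  lim(x→∞) f'(x)/g'(x) = lim(x→∞) (3·x^2 + 2·x)/(6·x + 3)
  = ∞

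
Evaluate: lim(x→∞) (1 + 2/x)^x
This is an exponential indeterminate form.

For exponential indeterminate forms, take the natural log:
  Let L = lim(x→∞) (1 + 2/x)^x
  Then ln(L) = lim(x→∞) [exponent × ln(base)]
  Evaluate using L'Hôpital or standard limits, then exponentiate.
  L = e²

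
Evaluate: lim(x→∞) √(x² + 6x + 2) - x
This is an ∞-∞ indeterminate form.

Combine fractions or rationalize to convert ∞-∞ to 0/0 form:
  lim(x→∞) √(x² + 6x + 2) - x = 3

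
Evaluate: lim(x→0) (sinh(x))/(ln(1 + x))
This is a 0/0 indeterminate form.

Apply L'Hôpital's rule: differentiate numerator and denominator separately.
  f(x) = sinh(x)   ⇒   f'(x) = cosh(x)
  g(x) = ln(x + 1)   ⇒   g'(x) = 1/(x + 1)
  lim(x→0) f'(x)/g'(x) = lim(x→0) (cosh(x))/(1/(x + 1))
  = 1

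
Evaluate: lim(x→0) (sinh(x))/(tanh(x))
This is a 0/0 indeterminate form.

Apply L'Hôpital's rule: differentiate numerator and denominator separately.
  f(x) = sinh(x)   ⇒   f'(x) = cosh(x)
  g(x) = tanh(x)   ⇒   g'(x) = 1 - tanh(x)^2
  lim(x→0) f'(x)/g'(x) = lim(x→0) (cosh(x))/(1 - tanh(x)^2)
  = 1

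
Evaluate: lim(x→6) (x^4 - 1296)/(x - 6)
This is a standard limit.

Factor or rationalize the expression:
  lim(x→6) (x^4 - 1296)/(x - 6) = 864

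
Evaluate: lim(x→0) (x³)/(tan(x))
This is a 0/0 indeterminate form.

Apply L'Hôpital's rule: differentiate numerator and denominator separately.
  f(x) = x^3   ⇒   f'(x) = 3·x^2
  g(x) = tan(x)   ⇒   g'(x) = tan(x)^2 + 1
  lim(x→0) f'(x)/g'(x) = lim(x→0) (3·x^2)/(tan(x)^2 + 1)
  = 0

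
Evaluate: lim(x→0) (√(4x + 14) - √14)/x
This is a standard limit.

Factor or rationalize the expression:
  lim(x→0) (√(4x + 14) - √14)/x = sqrt(14)/7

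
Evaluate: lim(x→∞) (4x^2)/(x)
This is an ∞/∞ indeterminate form.

Apply L'Hôpital's rule: differentiate numerator and denominator separately.
  f(x) = 4·x^2   ⇒   f'(x) = 8·x
  g(x) = x   ⇒   g'(x) = 1
  lim(x→∞) f'(x)/g'(x) = lim(x→∞) (8·x)/(1)
  = ∞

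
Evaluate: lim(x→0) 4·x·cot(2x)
This is a 0·∞ indeterminate form.

Rewrite 0·∞ as a quotient (0/0 or ∞/∞ form), then apply L'Hôpital's rule:
  lim(x→0) 4·x·cot(2x) = 2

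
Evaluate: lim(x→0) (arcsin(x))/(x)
This is a 0/0 indeterminate form.

Apply L'Hôpital's rule: differentiate numerator and denominator separately.
  f(x) = asin(x)   ⇒   f'(x) = 1/sqrt(1 - x^2)
  g(x) = x   ⇒   g'(x) = 1
  lim(x→0) f'(x)/g'(x) = lim(x→0) (1/sqrt(1 - x^2))/(1)
  = 1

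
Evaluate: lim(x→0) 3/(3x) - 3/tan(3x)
This is an ∞-∞ indeterminate form.

Combine fractions or rationalize to convert ∞-∞ to 0/0 form:
  lim(x→0) 3/(3x) - 3/tan(3x) = 0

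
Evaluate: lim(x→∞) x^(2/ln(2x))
This is an exponential indeterminate form.

For exponential indeterminate forms, take the natural log:
  Let L = lim(x→∞) x^(2/ln(2x))
  Then ln(L) = lim(x→∞) [exponent × ln(base)]
  Evaluate using L'Hôpital or standard limits, then exponentiate.
  L = e²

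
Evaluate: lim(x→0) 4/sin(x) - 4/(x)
This is an ∞-∞ indeterminate form.

Combine fractions or rationalize to convert ∞-∞ to 0/0 form:
  lim(x→0) 4/sin(x) - 4/(x) = 0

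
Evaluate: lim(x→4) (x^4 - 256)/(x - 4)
This is a standard limit.

Factor or rationalize the expression:
  lim(x→4) (x^4 - 256)/(x - 4) = 256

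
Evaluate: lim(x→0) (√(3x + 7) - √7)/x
This is a standard limit.

Factor or rationalize the expression:
  lim(x→0) (√(3x + 7) - √7)/x = 3·sqrt(7)/14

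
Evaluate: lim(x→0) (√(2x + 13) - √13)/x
This is a standard limit.

Factor or rationalize the expression:
  lim(x→0) (√(2x + 13) - √13)/x = sqrt(13)/13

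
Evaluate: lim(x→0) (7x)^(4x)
This is an exponential indeterminate form.

For exponential indeterminate forms, take the natural log:
  Let L = lim(x→0) (7x)^(4x)
  Then ln(L) = lim(x→0) [exponent × ln(base)]
  Evaluate using L'Hôpital or standard limits, then exponentiate.
  L = 1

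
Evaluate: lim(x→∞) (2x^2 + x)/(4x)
This is an ∞/∞ indeterminate form.

Apply L'Hôpital's rule: differentiate numerator and denominator separately.
  f(x) = 2·x^2 + x   ⇒   f'(x) = 4·x + 1
  g(x) = 4·x   ⇒   g'(x) = 4
  lim(x→∞) f'(x)/g'(x) = lim(x→∞) (4·x + 1)/(4)
  = ∞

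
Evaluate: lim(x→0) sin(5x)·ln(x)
This is a 0·∞ indeterminate form.

Rewrite 0·∞ as a quotient (0/0 or ∞/∞ form), then apply L'Hôpital's rule:
  lim(x→0) sin(5x)·ln(x) = 0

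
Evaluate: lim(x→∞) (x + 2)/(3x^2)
This is an ∞/∞ indeterminate form.

Apply L'Hôpital's rule: differentiate numerator and denominator separately.
  f(x) = x + 2   ⇒   f'(x) = 1
  g(x) = 3·x^2   ⇒   g'(x) = 6·x
  lim(x→∞) f'(x)/g'(x) = lim(x→∞) (1)/(6·x)
  = 0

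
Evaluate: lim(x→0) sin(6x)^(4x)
This is an exponential indeterminate form.

For exponential indeterminate forms, take the natural log:
  Let L = lim(x→0) sin(6x)^(4x)
  Then ln(L) = lim(x→0) [exponent × ln(base)]
  Evaluate using L'Hôpital or standard limits, then exponentiate.
  L = 1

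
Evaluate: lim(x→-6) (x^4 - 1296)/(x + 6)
This is a standard limit.

Factor or rationalize the expression:
  lim(x→-6) (x^4 - 1296)/(x + 6) = -864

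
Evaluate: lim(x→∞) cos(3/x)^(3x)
This is an exponential indeterminate form.

For exponential indeterminate forms, take the natural log:
  Let L = lim(x→∞) cos(3/x)^(3x)
  Then ln(L) = lim(x→∞) [exponent × ln(base)]
  Evaluate using L'Hôpital or standard limits, then exponentiate.
  L = 1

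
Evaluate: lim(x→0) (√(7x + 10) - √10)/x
This is a standard limit.

Factor or rationalize the expression:
  lim(x→0) (√(7x + 10) - √10)/x = 7·sqrt(10)/20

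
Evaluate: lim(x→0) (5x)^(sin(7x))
This is an exponential indeterminate form.

For exponential indeterminate forms, take the natural log:
  Let L = lim(x→0) (5x)^(sin(7x))
  Then ln(L) = lim(x→0) [exponent × ln(base)]
  Evaluate using L'Hôpital or standard limits, then exponentiate.
  L = 1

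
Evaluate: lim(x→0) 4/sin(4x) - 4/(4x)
This is an ∞-∞ indeterminate form.

Combine fractions or rationalize to convert ∞-∞ to 0/0 form:
  lim(x→0) 4/sin(4x) - 4/(4x) = 0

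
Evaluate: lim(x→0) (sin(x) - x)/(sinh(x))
This is a 0/0 indeterminate form.

Apply L'Hôpital's rule: differentiate numerator and denominator separately.
  f(x) = -x + sin(x)   ⇒   f'(x) = cos(x) - 1
  g(x) = sinh(x)   ⇒   g'(x) = cosh(x)
  lim(x→0) f'(x)/g'(x) = lim(x→0) (cos(x) - 1)/(cosh(x))
  = 0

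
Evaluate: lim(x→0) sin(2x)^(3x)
This is an exponential indeterminate form.

For exponential indeterminate forms, take the natural log:
  Let L = lim(x→0) sin(2x)^(3x)
  Then ln(L) = lim(x→0) [exponent × ln(base)]
  Evaluate using L'Hôpital or standard limits, then exponentiate.
  L = 1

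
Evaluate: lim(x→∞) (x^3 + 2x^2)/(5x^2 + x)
This is an ∞/∞ indeterminate form.

Apply L'Hôpital's rule: differentiate numerator and denominator separately.
  f(x) = x^3 + 2·x^2   ⇒   f'(x) = 3·x^2 + 4·x
  g(x) = 5·x^2 + x   ⇒   g'(x) = 10·x + 1
  lim(x→∞) f'(x)/g'(x) = lim(x→∞) (3·x^2 + 4·x)/(10·x + 1)
  = ∞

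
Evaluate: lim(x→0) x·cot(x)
This is a 0·∞ indeterminate form.

Rewrite 0·∞ as a quotient (0/0 or ∞/∞ form), then apply L'Hôpital's rule:
  lim(x→0) x·cot(x) = 1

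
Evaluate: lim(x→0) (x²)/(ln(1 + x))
This is a 0/0 indeterminate form.

Apply L'Hôpital's rule: differentiate numerator and denominator separately.
  f(x) = x^2   ⇒   f'(x) = 2·x
  g(x) = ln(x + 1)   ⇒   g'(x) = 1/(x + 1)
  lim(x→0) f'(x)/g'(x) = lim(x→0) (2·x)/(1/(x + 1))
  = 0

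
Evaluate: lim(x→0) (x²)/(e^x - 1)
This is a 0/0 indeterminate form.

Apply L'Hôpital's rule: differentiate numerator and denominator separately.
  f(x) = x^2   ⇒   f'(x) = 2·x
  g(x) = e^(x) - 1   ⇒   g'(x) = e^(x)
  lim(x→0) f'(x)/g'(x) = lim(x→0) (2·x)/(e^(x))
  = 0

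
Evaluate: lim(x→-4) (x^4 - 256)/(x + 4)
This is a standard limit.

Factor or rationalize the expression:
  lim(x→-4) (x^4 - 256)/(x + 4) = -256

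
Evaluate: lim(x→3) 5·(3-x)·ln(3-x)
This is a 0·∞ indeterminate form.

Rewrite 0·∞ as a quotient (0/0 or ∞/∞ form), then apply L'Hôpital's rule:
  lim(x→3) 5·(3-x)·ln(3-x) = 0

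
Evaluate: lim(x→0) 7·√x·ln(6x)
This is a 0·∞ indeterminate form.

Rewrite 0·∞ as a quotient (0/0 or ∞/∞ form), then apply L'Hôpital's rule:
  lim(x→0) 7·√x·ln(6x) = 0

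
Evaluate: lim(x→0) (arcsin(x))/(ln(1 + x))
This is a 0/0 indeterminate form.

Apply L'Hôpital's rule: differentiate numerator and denominator separately.
  f(x) = asin(x)   ⇒   f'(x) = 1/sqrt(1 - x^2)
  g(x) = ln(x + 1)   ⇒   g'(x) = 1/(x + 1)
  lim(x→0) f'(x)/g'(x) = lim(x→0) (1/sqrt(1 - x^2))/(1/(x + 1))
  = 1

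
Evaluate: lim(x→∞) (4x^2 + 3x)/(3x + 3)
This is an ∞/∞ indeterminate form.

Apply L'Hôpital's rule: differentiate numerator and denominator separately.
  f(x) = 4·x^2 + 3·x   ⇒   f'(x) = 8·x + 3
  g(x) = 3·x + 3   ⇒   g'(x) = 3
  lim(x→∞) f'(x)/g'(x) = lim(x→∞) (8·x + 3)/(3)
  = ∞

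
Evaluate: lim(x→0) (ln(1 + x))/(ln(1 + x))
This is a 0/0 indeterminate form.

Apply L'Hôpital's rule: differentiate numerator and denominator separately.
  f(x) = ln(x + 1)   ⇒   f'(x) = 1/(x + 1)
  g(x) = ln(x + 1)   ⇒   g'(x) = 1/(x + 1)
  lim(x→0) f'(x)/g'(x) = lim(x→0) (1/(x + 1))/(1/(x + 1))
  = 1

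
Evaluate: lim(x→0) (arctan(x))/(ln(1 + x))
This is a 0/0 indeterminate form.

Apply L'Hôpital's rule: differentiate numerator and denominator separately.
  f(x) = atan(x)   ⇒   f'(x) = 1/(x^2 + 1)
  g(x) = ln(x + 1)   ⇒   g'(x) = 1/(x + 1)
  lim(x→0) f'(x)/g'(x) = lim(x→0) (1/(x^2 + 1))/(1/(x + 1))
  = 1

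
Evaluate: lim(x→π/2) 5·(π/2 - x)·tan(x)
This is a 0·∞ indeterminate form.

Rewrite 0·∞ as a quotient (0/0 or ∞/∞ form), then apply L'Hôpital's rule:
  lim(x→π/2) 5·(π/2 - x)·tan(x) = 5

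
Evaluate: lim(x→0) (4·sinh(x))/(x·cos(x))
This is a 0/0 indeterminate form.

Apply L'Hôpital's rule: differentiate numerator and denominator separately.
  f(x) = 4·sinh(x)   ⇒   f'(x) = 4·cosh(x)
  g(x) = x·cos(x)   ⇒   g'(x) = -x·sin(x) + cos(x)
  lim(x→0) f'(x)/g'(x) = lim(x→0) (4·cosh(x))/(-x·sin(x) + cos(x))
  = 4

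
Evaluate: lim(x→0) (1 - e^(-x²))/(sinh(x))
This is a 0/0 indeterminate form.

Apply L'Hôpital's rule: differentiate numerator and denominator separately.
  f(x) = 1 - e^(-x^2)   ⇒   f'(x) = 2·x·e^(-x^2)
  g(x) = sinh(x)   ⇒   g'(x) = cosh(x)
  lim(x→0) f'(x)/g'(x) = lim(x→0) (2·x·e^(-x^2))/(cosh(x))
  = 0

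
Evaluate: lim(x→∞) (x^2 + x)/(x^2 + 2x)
This is an ∞/∞ indeterminate form.

Apply L'Hôpital's rule: differentiate numerator and denominator separately.
  f(x) = x^2 + x   ⇒   f'(x) = 2·x + 1
  g(x) = x^2 + 2·x   ⇒   g'(x) = 2·x + 2
  lim(x→∞) f'(x)/g'(x) = lim(x→∞) (2·x + 1)/(2·x + 2)
  = 1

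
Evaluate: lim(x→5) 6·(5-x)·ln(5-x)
This is a 0·∞ indeterminate form.

Rewrite 0·∞ as a quotient (0/0 or ∞/∞ form), then apply L'Hôpital's rule:
  lim(x→5) 6·(5-x)·ln(5-x) = 0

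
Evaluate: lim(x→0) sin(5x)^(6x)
This is an exponential indeterminate form.

For exponential indeterminate forms, take the natural log:
  Let L = lim(x→0) sin(5x)^(6x)
  Then ln(L) = lim(x→0) [exponent × ln(base)]
  Evaluate using L'Hôpital or standard limits, then exponentiate.
  L = 1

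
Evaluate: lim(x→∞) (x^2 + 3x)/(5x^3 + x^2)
This is an ∞/∞ indeterminate form.

Apply L'Hôpital's rule: differentiate numerator and denominator separately.
  f(x) = x^2 + 3·x   ⇒   f'(x) = 2·x + 3
  g(x) = 5·x^3 + x^2   ⇒   g'(x) = 15·x^2 + 2·x
  lim(x→∞) f'(x)/g'(x) = lim(x→∞) (2·x + 3)/(15·x^2 + 2·x)
  = 0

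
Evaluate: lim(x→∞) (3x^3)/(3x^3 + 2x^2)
This is an ∞/∞ indeterminate form.

Apply L'Hôpital's rule: differentiate numerator and denominator separately.
  f(x) = 3·x^3   ⇒   f'(x) = 9·x^2
  g(x) = 3·x^3 + 2·x^2   ⇒   g'(x) = 9·x^2 + 4·x
  lim(x→∞) f'(x)/g'(x) = lim(x→∞) (9·x^2)/(9·x^2 + 4·x)
  = 1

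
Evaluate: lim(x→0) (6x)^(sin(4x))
This is an exponential indeterminate form.

For exponential indeterminate forms, take the natural log:
  Let L = lim(x→0) (6x)^(sin(4x))
  Then ln(L) = lim(x→0) [exponent × ln(base)]
  Evaluate using L'Hôpital or standard limits, then exponentiate.
  L = 1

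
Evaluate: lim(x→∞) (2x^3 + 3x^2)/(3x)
This is an ∞/∞ indeterminate form.

Apply L'Hôpital's rule: differentiate numerator and denominator separately.
  f(x) = 2·x^3 + 3·x^2   ⇒   f'(x) = 6·x^2 + 6·x
  g(x) = 3·x   ⇒   g'(x) = 3
  lim(x→∞) f'(x)/g'(x) = lim(x→∞) (6·x^2 + 6·x)/(3)
  = ∞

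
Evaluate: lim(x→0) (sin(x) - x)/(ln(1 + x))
This is a 0/0 indeterminate form.

Apply L'Hôpital's rule: differentiate numerator and denominator separately.
  f(x) = -x + sin(x)   ⇒   f'(x) = cos(x) - 1
  g(x) = ln(x + 1)   ⇒   g'(x) = 1/(x + 1)
  lim(x→0) f'(x)/g'(x) = lim(x→0) (cos(x) - 1)/(1/(x + 1))
  = 0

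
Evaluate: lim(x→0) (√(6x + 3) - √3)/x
This is a standard limit.

Factor or rationalize the expression:
  lim(x→0) (√(6x + 3) - √3)/x = sqrt(3)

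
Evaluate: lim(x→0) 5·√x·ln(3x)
This is a 0·∞ indeterminate form.

Rewrite 0·∞ as a quotient (0/0 or ∞/∞ form), then apply L'Hôpital's rule:
  lim(x→0) 5·√x·ln(3x) = 0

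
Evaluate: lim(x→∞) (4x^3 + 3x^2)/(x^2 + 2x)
This is an ∞/∞ indeterminate form.

Apply L'Hôpital's rule: differentiate numerator and denominator separately.
  f(x) = 4·x^3 + 3·x^2   ⇒   f'(x) = 12·x^2 + 6·x
  g(x) = x^2 + 2·x   ⇒   g'(x) = 2·x + 2
  lim(x→∞) f'(x)/g'(x) = lim(x→∞) (12·x^2 + 6·x)/(2·x + 2)
  = ∞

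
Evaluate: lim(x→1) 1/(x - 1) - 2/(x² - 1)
This is an ∞-∞ indeterminate form.

Combine fractions or rationalize to convert ∞-∞ to 0/0 form:
  lim(x→1) 1/(x - 1) - 2/(x² - 1) = 1/2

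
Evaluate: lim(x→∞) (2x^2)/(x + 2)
This is an ∞/∞ indeterminate form.

Apply L'Hôpital's rule: differentiate numerator and denominator separately.
  f(x) = 2·x^2   ⇒   f'(x) = 4·x
  g(x) = x + 2   ⇒   g'(x) = 1
  lim(x→∞) f'(x)/g'(x) = lim(x→∞) (4·x)/(1)
  = ∞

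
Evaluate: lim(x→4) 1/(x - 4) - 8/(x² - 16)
This is an ∞-∞ indeterminate form.

Combine fractions or rationalize to convert ∞-∞ to 0/0 form:
  lim(x→4) 1/(x - 4) - 8/(x² - 16) = 1/8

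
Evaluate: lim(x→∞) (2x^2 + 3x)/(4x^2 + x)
This is an ∞/∞ indeterminate form.

Apply L'Hôpital's rule: differentiate numerator and denominator separately.
  f(x) = 2·x^2 + 3·x   ⇒   f'(x) = 4·x + 3
  g(x) = 4·x^2 + x   ⇒   g'(x) = 8·x + 1
  lim(x→∞) f'(x)/g'(x) = lim(x→∞) (4·x + 3)/(8·x + 1)
  = 1/2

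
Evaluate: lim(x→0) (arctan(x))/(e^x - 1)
This is a 0/0 indeterminate form.

Apply L'Hôpital's rule: differentiate numerator and denominator separately.
  f(x) = atan(x)   ⇒   f'(x) = 1/(x^2 + 1)
  g(x) = e^(x) - 1   ⇒   g'(x) = e^(x)
  lim(x→0) f'(x)/g'(x) = lim(x→0) (1/(x^2 + 1))/(e^(x))
  = 1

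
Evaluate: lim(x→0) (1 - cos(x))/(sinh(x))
This is a 0/0 indeterminate form.

Apply L'Hôpital's rule: differentiate numerator and denominator separately.
  f(x) = 1 - cos(x)   ⇒   f'(x) = sin(x)
  g(x) = sinh(x)   ⇒   g'(x) = cosh(x)
  lim(x→0) f'(x)/g'(x) = lim(x→0) (sin(x))/(cosh(x))
  = 0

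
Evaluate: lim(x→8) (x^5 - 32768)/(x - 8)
This is a standard limit.

Factor or rationalize the expression:
  lim(x→8) (x^5 - 32768)/(x - 8) = 20480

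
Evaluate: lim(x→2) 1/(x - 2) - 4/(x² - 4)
This is an ∞-∞ indeterminate form.

Combine fractions or rationalize to convert ∞-∞ to 0/0 form:
  lim(x→2) 1/(x - 2) - 4/(x² - 4) = 1/4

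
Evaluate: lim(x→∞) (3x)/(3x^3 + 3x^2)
This is an ∞/∞ indeterminate form.

Apply L'Hôpital's rule: differentiate numerator and denominator separately.
  f(x) = 3·x   ⇒   f'(x) = 3
  g(x) = 3·x^3 + 3·x^2   ⇒   g'(x) = 9·x^2 + 6·x
  lim(x→∞) f'(x)/g'(x) = lim(x→∞) (3)/(9·x^2 + 6·x)
  = 0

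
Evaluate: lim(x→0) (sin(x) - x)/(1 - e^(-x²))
This is a 0/0 indeterminate form.

Apply L'Hôpital's rule: differentiate numerator and denominator separately.
  f(x) = -x + sin(x)   ⇒   f'(x) = cos(x) - 1
  g(x) = 1 - e^(-x^2)   ⇒   g'(x) = 2·x·e^(-x^2)
  lim(x→0) f'(x)/g'(x) = lim(x→0) (cos(x) - 1)/(2·x·e^(-x^2))
  = 0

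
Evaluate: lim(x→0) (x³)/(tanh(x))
This is a 0/0 indeterminate form.

Apply L'Hôpital's rule: differentiate numerator and denominator separately.
  f(x) = x^3   ⇒   f'(x) = 3·x^2
  g(x) = tanh(x)   ⇒   g'(x) = 1 - tanh(x)^2
  lim(x→0) f'(x)/g'(x) = lim(x→0) (3·x^2)/(1 - tanh(x)^2)
  = 0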